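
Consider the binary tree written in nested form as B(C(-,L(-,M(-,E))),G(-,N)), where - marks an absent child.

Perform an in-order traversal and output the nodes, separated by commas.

In-order visits the left subtree, then the node, then the right subtree.
At B: go left to C.
  At C: no left child.
  Visit C.
  At C: go right to L.
    At L: no left child.
    Visit L.
    At L: go right to M.
      At M: no left child.
      Visit M.
      At M: go right to E.
        E is a leaf — visit E.
Visit B.
At B: go right to G.
  At G: no left child.
  Visit G.
  At G: go right to N.
    N is a leaf — visit N.

C, L, M, E, B, G, N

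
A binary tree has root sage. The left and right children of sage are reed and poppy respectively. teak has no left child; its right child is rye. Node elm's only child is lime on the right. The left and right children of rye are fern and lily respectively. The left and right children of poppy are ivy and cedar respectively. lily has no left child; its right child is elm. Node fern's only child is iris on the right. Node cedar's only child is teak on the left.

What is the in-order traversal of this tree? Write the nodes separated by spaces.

reed sage ivy poppy teak fern iris rye lily elm lime cedar

In-order visits the left subtree, then the node, then the right subtree.
At sage: go left to reed.
  reed is a leaf — visit reed.
Visit sage.
At sage: go right to poppy.
  At poppy: go left to ivy.
    ivy is a leaf — visit ivy.
  Visit poppy.
  At poppy: go right to cedar.
    At cedar: go left to teak.
      At teak: no left child.
      Visit teak.
      At teak: go right to rye.
        At rye: go left to fern.
          At fern: no left child.
          Visit fern.
          At fern: go right to iris.
            iris is a leaf — visit iris.
        Visit rye.
        At rye: go right to lily.
          At lily: no left child.
          Visit lily.
          At lily: go right to elm.
            At elm: no left child.
            Visit elm.
            At elm: go right to lime.
              lime is a leaf — visit lime.
    Visit cedar.
    At cedar: no right child.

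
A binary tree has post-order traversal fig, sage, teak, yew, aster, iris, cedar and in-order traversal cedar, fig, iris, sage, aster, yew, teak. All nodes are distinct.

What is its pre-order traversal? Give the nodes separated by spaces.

The last element of post-order is the root; it splits in-order into left and right subtrees.
Root cedar: left subtree has 0 nodes { }, right has 6 {fig, iris, sage, aster, yew, teak}.
  Root iris: left subtree has 1 node {fig}, right has 4 {sage, aster, yew, teak}.
    Root aster: left subtree has 1 node {sage}, right has 2 {yew, teak}.
      Root yew: left subtree has 0 nodes { }, right has 1 {teak}.

cedar iris fig aster sage yew teak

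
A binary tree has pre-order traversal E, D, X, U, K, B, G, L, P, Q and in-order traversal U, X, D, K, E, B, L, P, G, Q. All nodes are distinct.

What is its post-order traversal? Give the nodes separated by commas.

The first element of pre-order is the root; it splits in-order into left and right subtrees.
Root E: left subtree has 4 nodes {U, X, D, K}, right has 5 {B, L, P, G, Q}.
  Root D: left subtree has 2 nodes {U, X}, right has 1 {K}.
    Root X: left subtree has 1 node {U}, right has 0 { }.
  Root B: left subtree has 0 nodes { }, right has 4 {L, P, G, Q}.
    Root G: left subtree has 2 nodes {L, P}, right has 1 {Q}.
      Root L: left subtree has 0 nodes { }, right has 1 {P}.

U, X, K, D, P, L, Q, G, B, E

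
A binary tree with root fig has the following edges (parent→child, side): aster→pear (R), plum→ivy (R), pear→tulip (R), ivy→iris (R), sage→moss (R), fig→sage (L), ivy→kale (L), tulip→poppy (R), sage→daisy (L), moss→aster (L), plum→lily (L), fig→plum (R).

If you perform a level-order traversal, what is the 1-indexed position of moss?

5

Level-order visits nodes level by level from the root, left to right within each level.
Level 0: fig
Level 1: sage, plum
Level 2: daisy, moss, lily, ivy
Level 3: aster, kale, iris
Level 4: pear
Level 5: tulip
Level 6: poppy
Full level-order sequence: fig, sage, plum, daisy, moss, lily, ivy, aster, kale, iris, pear, tulip, poppy.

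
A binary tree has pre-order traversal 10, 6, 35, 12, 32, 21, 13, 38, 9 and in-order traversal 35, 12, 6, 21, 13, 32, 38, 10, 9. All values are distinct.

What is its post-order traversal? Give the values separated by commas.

The first element of pre-order is the root; it splits in-order into left and right subtrees.
Root 10: left subtree has 7 nodes {35, 12, 6, 21, 13, 32, 38}, right has 1 {9}.
  Root 6: left subtree has 2 nodes {35, 12}, right has 4 {21, 13, 32, 38}.
    Root 35: left subtree has 0 nodes { }, right has 1 {12}.
    Root 32: left subtree has 2 nodes {21, 13}, right has 1 {38}.
      Root 21: left subtree has 0 nodes { }, right has 1 {13}.

12, 35, 13, 21, 38, 32, 6, 9, 10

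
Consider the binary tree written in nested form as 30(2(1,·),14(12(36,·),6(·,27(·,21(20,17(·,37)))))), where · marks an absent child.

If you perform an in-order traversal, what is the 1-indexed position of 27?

In-order visits the left subtree, then the node, then the right subtree.
At 30: go left to 2.
  At 2: go left to 1.
    1 is a leaf — visit 1.
  Visit 2.
  At 2: no right child.
Visit 30.
At 30: go right to 14.
  At 14: go left to 12.
    At 12: go left to 36.
      36 is a leaf — visit 36.
    Visit 12.
    At 12: no right child.
  Visit 14.
  At 14: go right to 6.
    At 6: no left child.
    Visit 6.
    At 6: go right to 27.
      At 27: no left child.
      Visit 27.
      At 27: go right to 21.
        At 21: go left to 20.
          20 is a leaf — visit 20.
        Visit 21.
        At 21: go right to 17.
          At 17: no left child.
          Visit 17.
          At 17: go right to 37.
            37 is a leaf — visit 37.
Full in-order sequence: 1, 2, 30, 36, 12, 14, 6, 27, 20, 21, 17, 37.

8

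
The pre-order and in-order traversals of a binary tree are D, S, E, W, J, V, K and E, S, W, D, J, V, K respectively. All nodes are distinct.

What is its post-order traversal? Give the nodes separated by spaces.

The first element of pre-order is the root; it splits in-order into left and right subtrees.
Root D: left subtree has 3 nodes {E, S, W}, right has 3 {J, V, K}.
  Root S: left subtree has 1 node {E}, right has 1 {W}.
  Root J: left subtree has 0 nodes { }, right has 2 {V, K}.
    Root V: left subtree has 0 nodes { }, right has 1 {K}.

E W S K V J D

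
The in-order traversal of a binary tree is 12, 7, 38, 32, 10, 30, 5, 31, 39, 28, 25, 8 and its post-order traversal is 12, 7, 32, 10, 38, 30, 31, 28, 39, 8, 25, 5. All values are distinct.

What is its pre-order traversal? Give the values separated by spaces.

The last element of post-order is the root; it splits in-order into left and right subtrees.
Root 5: left subtree has 6 nodes {12, 7, 38, 32, 10, 30}, right has 5 {31, 39, 28, 25, 8}.
  Root 30: left subtree has 5 nodes {12, 7, 38, 32, 10}, right has 0 { }.
    Root 38: left subtree has 2 nodes {12, 7}, right has 2 {32, 10}.
      Root 7: left subtree has 1 node {12}, right has 0 { }.
      Root 10: left subtree has 1 node {32}, right has 0 { }.
  Root 25: left subtree has 3 nodes {31, 39, 28}, right has 1 {8}.
    Root 39: left subtree has 1 node {31}, right has 1 {28}.

5 30 38 7 12 10 32 25 39 31 28 8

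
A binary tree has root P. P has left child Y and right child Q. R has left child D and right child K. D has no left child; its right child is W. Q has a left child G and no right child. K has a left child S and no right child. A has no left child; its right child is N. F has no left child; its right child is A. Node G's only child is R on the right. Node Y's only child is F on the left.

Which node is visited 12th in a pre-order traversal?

Pre-order visits the node, then its left subtree, then its right subtree.
Visit P.
At P: go left to Y.
  Visit Y.
  At Y: go left to F.
    Visit F.
    At F: no left child.
    At F: go right to A.
      Visit A.
      At A: no left child.
      At A: go right to N.
        N is a leaf — visit N.
  At Y: no right child.
At P: go right to Q.
  Visit Q.
  At Q: go left to G.
    Visit G.
    At G: no left child.
    At G: go right to R.
      Visit R.
      At R: go left to D.
        Visit D.
        At D: no left child.
        At D: go right to W.
          W is a leaf — visit W.
      At R: go right to K.
        Visit K.
        At K: go left to S.
          S is a leaf — visit S.
        At K: no right child.
  At Q: no right child.
Full pre-order sequence: P, Y, F, A, N, Q, G, R, D, W, K, S.

S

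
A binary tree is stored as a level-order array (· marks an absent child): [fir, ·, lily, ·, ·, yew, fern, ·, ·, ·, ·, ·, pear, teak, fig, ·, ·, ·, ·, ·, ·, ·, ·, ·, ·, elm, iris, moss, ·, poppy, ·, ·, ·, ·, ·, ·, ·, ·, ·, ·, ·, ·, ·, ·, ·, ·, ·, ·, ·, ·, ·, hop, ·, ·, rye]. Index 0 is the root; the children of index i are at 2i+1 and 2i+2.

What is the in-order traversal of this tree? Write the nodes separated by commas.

fir, yew, hop, elm, pear, iris, rye, lily, moss, teak, fern, poppy, fig

In-order visits the left subtree, then the node, then the right subtree.
At fir: no left child.
Visit fir.
At fir: go right to lily.
  At lily: go left to yew.
    At yew: no left child.
    Visit yew.
    At yew: go right to pear.
      At pear: go left to elm.
        At elm: go left to hop.
          hop is a leaf — visit hop.
        Visit elm.
        At elm: no right child.
      Visit pear.
      At pear: go right to iris.
        At iris: no left child.
        Visit iris.
        At iris: go right to rye.
          rye is a leaf — visit rye.
  Visit lily.
  At lily: go right to fern.
    At fern: go left to teak.
      At teak: go left to moss.
        moss is a leaf — visit moss.
      Visit teak.
      At teak: no right child.
    Visit fern.
    At fern: go right to fig.
      At fig: go left to poppy.
        poppy is a leaf — visit poppy.
      Visit fig.
      At fig: no right child.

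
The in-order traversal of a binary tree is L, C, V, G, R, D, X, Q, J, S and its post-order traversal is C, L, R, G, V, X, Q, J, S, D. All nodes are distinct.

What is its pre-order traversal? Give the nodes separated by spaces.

D V L C G R S J Q X

The last element of post-order is the root; it splits in-order into left and right subtrees.
Root D: left subtree has 5 nodes {L, C, V, G, R}, right has 4 {X, Q, J, S}.
  Root V: left subtree has 2 nodes {L, C}, right has 2 {G, R}.
    Root L: left subtree has 0 nodes { }, right has 1 {C}.
    Root G: left subtree has 0 nodes { }, right has 1 {R}.
  Root S: left subtree has 3 nodes {X, Q, J}, right has 0 { }.
    Root J: left subtree has 2 nodes {X, Q}, right has 0 { }.
      Root Q: left subtree has 1 node {X}, right has 0 { }.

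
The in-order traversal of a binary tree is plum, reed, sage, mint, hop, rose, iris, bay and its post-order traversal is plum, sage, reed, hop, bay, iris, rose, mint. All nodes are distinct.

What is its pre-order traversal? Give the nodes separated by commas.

The last element of post-order is the root; it splits in-order into left and right subtrees.
Root mint: left subtree has 3 nodes {plum, reed, sage}, right has 4 {hop, rose, iris, bay}.
  Root reed: left subtree has 1 node {plum}, right has 1 {sage}.
  Root rose: left subtree has 1 node {hop}, right has 2 {iris, bay}.
    Root iris: left subtree has 0 nodes { }, right has 1 {bay}.

mint, reed, plum, sage, rose, hop, iris, bay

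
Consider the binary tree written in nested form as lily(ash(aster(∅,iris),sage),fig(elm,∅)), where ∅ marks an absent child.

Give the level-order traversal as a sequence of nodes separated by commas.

Level-order visits nodes level by level from the root, left to right within each level.
Level 0: lily
Level 1: ash, fig
Level 2: aster, sage, elm
Level 3: iris

lily, ash, fig, aster, sage, elm, iris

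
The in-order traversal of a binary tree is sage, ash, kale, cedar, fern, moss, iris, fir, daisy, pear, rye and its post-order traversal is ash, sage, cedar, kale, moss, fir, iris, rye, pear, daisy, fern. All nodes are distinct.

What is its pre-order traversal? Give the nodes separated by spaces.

The last element of post-order is the root; it splits in-order into left and right subtrees.
Root fern: left subtree has 4 nodes {sage, ash, kale, cedar}, right has 6 {moss, iris, fir, daisy, pear, rye}.
  Root kale: left subtree has 2 nodes {sage, ash}, right has 1 {cedar}.
    Root sage: left subtree has 0 nodes { }, right has 1 {ash}.
  Root daisy: left subtree has 3 nodes {moss, iris, fir}, right has 2 {pear, rye}.
    Root iris: left subtree has 1 node {moss}, right has 1 {fir}.
    Root pear: left subtree has 0 nodes { }, right has 1 {rye}.

fern kale sage ash cedar daisy iris moss fir pear rye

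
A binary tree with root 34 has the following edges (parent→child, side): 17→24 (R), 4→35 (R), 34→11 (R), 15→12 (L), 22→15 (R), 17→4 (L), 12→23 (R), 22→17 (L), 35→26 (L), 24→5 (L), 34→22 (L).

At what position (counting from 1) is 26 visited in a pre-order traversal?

Pre-order visits the node, then its left subtree, then its right subtree.
Visit 34.
At 34: go left to 22.
  Visit 22.
  At 22: go left to 17.
    Visit 17.
    At 17: go left to 4.
      Visit 4.
      At 4: no left child.
      At 4: go right to 35.
        Visit 35.
        At 35: go left to 26.
          26 is a leaf — visit 26.
        At 35: no right child.
    At 17: go right to 24.
      Visit 24.
      At 24: go left to 5.
        5 is a leaf — visit 5.
      At 24: no right child.
  At 22: go right to 15.
    Visit 15.
    At 15: go left to 12.
      Visit 12.
      At 12: no left child.
      At 12: go right to 23.
        23 is a leaf — visit 23.
    At 15: no right child.
At 34: go right to 11.
  11 is a leaf — visit 11.
Full pre-order sequence: 34, 22, 17, 4, 35, 26, 24, 5, 15, 12, 23, 11.

6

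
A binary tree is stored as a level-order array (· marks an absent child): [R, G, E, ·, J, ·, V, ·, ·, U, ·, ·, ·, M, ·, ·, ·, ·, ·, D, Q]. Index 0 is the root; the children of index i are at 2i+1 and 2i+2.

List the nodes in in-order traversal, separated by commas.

G, D, U, Q, J, R, E, M, V

In-order visits the left subtree, then the node, then the right subtree.
At R: go left to G.
  At G: no left child.
  Visit G.
  At G: go right to J.
    At J: go left to U.
      At U: go left to D.
        D is a leaf — visit D.
      Visit U.
      At U: go right to Q.
        Q is a leaf — visit Q.
    Visit J.
    At J: no right child.
Visit R.
At R: go right to E.
  At E: no left child.
  Visit E.
  At E: go right to V.
    At V: go left to M.
      M is a leaf — visit M.
    Visit V.
    At V: no right child.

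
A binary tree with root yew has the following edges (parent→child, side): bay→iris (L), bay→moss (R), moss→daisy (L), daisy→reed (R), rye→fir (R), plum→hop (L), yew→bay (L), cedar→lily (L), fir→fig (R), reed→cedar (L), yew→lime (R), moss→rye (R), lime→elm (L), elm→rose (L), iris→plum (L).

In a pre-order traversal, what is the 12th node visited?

Pre-order visits the node, then its left subtree, then its right subtree.
Visit yew.
At yew: go left to bay.
  Visit bay.
  At bay: go left to iris.
    Visit iris.
    At iris: go left to plum.
      Visit plum.
      At plum: go left to hop.
        hop is a leaf — visit hop.
      At plum: no right child.
    At iris: no right child.
  At bay: go right to moss.
    Visit moss.
    At moss: go left to daisy.
      Visit daisy.
      At daisy: no left child.
      At daisy: go right to reed.
        Visit reed.
        At reed: go left to cedar.
          Visit cedar.
          At cedar: go left to lily.
            lily is a leaf — visit lily.
          At cedar: no right child.
        At reed: no right child.
    At moss: go right to rye.
      Visit rye.
      At rye: no left child.
      At rye: go right to fir.
        Visit fir.
        At fir: no left child.
        At fir: go right to fig.
          fig is a leaf — visit fig.
At yew: go right to lime.
  Visit lime.
  At lime: go left to elm.
    Visit elm.
    At elm: go left to rose.
      rose is a leaf — visit rose.
    At elm: no right child.
  At lime: no right child.
Full pre-order sequence: yew, bay, iris, plum, hop, moss, daisy, reed, cedar, lily, rye, fir, fig, lime, elm, rose.

fir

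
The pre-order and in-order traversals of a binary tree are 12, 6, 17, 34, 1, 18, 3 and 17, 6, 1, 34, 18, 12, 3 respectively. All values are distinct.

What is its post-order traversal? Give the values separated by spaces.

The first element of pre-order is the root; it splits in-order into left and right subtrees.
Root 12: left subtree has 5 nodes {17, 6, 1, 34, 18}, right has 1 {3}.
  Root 6: left subtree has 1 node {17}, right has 3 {1, 34, 18}.
    Root 34: left subtree has 1 node {1}, right has 1 {18}.

17 1 18 34 6 3 12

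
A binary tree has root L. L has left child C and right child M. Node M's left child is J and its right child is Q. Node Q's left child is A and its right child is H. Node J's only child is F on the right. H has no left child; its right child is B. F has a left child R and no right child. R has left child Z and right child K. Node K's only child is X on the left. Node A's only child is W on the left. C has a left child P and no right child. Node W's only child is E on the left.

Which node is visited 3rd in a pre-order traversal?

Pre-order visits the node, then its left subtree, then its right subtree.
Visit L.
At L: go left to C.
  Visit C.
  At C: go left to P.
    P is a leaf — visit P.
  At C: no right child.
At L: go right to M.
  Visit M.
  At M: go left to J.
    Visit J.
    At J: no left child.
    At J: go right to F.
      Visit F.
      At F: go left to R.
        Visit R.
        At R: go left to Z.
          Z is a leaf — visit Z.
        At R: go right to K.
          Visit K.
          At K: go left to X.
            X is a leaf — visit X.
          At K: no right child.
      At F: no right child.
  At M: go right to Q.
    Visit Q.
    At Q: go left to A.
      Visit A.
      At A: go left to W.
        Visit W.
        At W: go left to E.
          E is a leaf — visit E.
        At W: no right child.
      At A: no right child.
    At Q: go right to H.
      Visit H.
      At H: no left child.
      At H: go right to B.
        B is a leaf — visit B.
Full pre-order sequence: L, C, P, M, J, F, R, Z, K, X, Q, A, W, E, H, B.

P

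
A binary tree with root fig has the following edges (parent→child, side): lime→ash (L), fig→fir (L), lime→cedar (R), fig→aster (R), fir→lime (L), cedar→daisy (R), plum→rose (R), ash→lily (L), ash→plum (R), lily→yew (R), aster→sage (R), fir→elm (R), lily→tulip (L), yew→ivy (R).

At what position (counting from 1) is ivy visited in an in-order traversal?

In-order visits the left subtree, then the node, then the right subtree.
At fig: go left to fir.
  At fir: go left to lime.
    At lime: go left to ash.
      At ash: go left to lily.
        At lily: go left to tulip.
          tulip is a leaf — visit tulip.
        Visit lily.
        At lily: go right to yew.
          At yew: no left child.
          Visit yew.
          At yew: go right to ivy.
            ivy is a leaf — visit ivy.
      Visit ash.
      At ash: go right to plum.
        At plum: no left child.
        Visit plum.
        At plum: go right to rose.
          rose is a leaf — visit rose.
    Visit lime.
    At lime: go right to cedar.
      At cedar: no left child.
      Visit cedar.
      At cedar: go right to daisy.
        daisy is a leaf — visit daisy.
  Visit fir.
  At fir: go right to elm.
    elm is a leaf — visit elm.
Visit fig.
At fig: go right to aster.
  At aster: no left child.
  Visit aster.
  At aster: go right to sage.
    sage is a leaf — visit sage.
Full in-order sequence: tulip, lily, yew, ivy, ash, plum, rose, lime, cedar, daisy, fir, elm, fig, aster, sage.

4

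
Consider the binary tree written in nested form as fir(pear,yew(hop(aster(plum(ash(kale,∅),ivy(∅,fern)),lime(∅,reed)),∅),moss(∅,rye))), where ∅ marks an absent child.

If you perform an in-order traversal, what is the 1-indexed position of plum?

In-order visits the left subtree, then the node, then the right subtree.
At fir: go left to pear.
  pear is a leaf — visit pear.
Visit fir.
At fir: go right to yew.
  At yew: go left to hop.
    At hop: go left to aster.
      At aster: go left to plum.
        At plum: go left to ash.
          At ash: go left to kale.
            kale is a leaf — visit kale.
          Visit ash.
          At ash: no right child.
        Visit plum.
        At plum: go right to ivy.
          At ivy: no left child.
          Visit ivy.
          At ivy: go right to fern.
            fern is a leaf — visit fern.
      Visit aster.
      At aster: go right to lime.
        At lime: no left child.
        Visit lime.
        At lime: go right to reed.
          reed is a leaf — visit reed.
    Visit hop.
    At hop: no right child.
  Visit yew.
  At yew: go right to moss.
    At moss: no left child.
    Visit moss.
    At moss: go right to rye.
      rye is a leaf — visit rye.
Full in-order sequence: pear, fir, kale, ash, plum, ivy, fern, aster, lime, reed, hop, yew, moss, rye.

5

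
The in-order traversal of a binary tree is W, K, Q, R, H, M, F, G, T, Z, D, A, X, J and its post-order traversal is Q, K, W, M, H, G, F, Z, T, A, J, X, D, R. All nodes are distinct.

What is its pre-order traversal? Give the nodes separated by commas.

R, W, K, Q, D, T, F, H, M, G, Z, X, A, J

The last element of post-order is the root; it splits in-order into left and right subtrees.
Root R: left subtree has 3 nodes {W, K, Q}, right has 10 {H, M, F, G, T, Z, D, A, X, J}.
  Root W: left subtree has 0 nodes { }, right has 2 {K, Q}.
    Root K: left subtree has 0 nodes { }, right has 1 {Q}.
  Root D: left subtree has 6 nodes {H, M, F, G, T, Z}, right has 3 {A, X, J}.
    Root T: left subtree has 4 nodes {H, M, F, G}, right has 1 {Z}.
      Root F: left subtree has 2 nodes {H, M}, right has 1 {G}.
        Root H: left subtree has 0 nodes { }, right has 1 {M}.
    Root X: left subtree has 1 node {A}, right has 1 {J}.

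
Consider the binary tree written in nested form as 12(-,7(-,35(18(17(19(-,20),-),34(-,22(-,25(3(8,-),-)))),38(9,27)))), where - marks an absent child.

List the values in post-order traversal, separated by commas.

Post-order visits the left subtree, then the right subtree, then the node.
At 12: no left child.
At 12: go right to 7.
  At 7: no left child.
  At 7: go right to 35.
    At 35: go left to 18.
      At 18: go left to 17.
        At 17: go left to 19.
          At 19: no left child.
          At 19: go right to 20.
            20 is a leaf — visit 20.
          Visit 19.
        At 17: no right child.
        Visit 17.
      At 18: go right to 34.
        At 34: no left child.
        At 34: go right to 22.
          At 22: no left child.
          At 22: go right to 25.
            At 25: go left to 3.
              At 3: go left to 8.
                8 is a leaf — visit 8.
              At 3: no right child.
              Visit 3.
            At 25: no right child.
            Visit 25.
          Visit 22.
        Visit 34.
      Visit 18.
    At 35: go right to 38.
      At 38: go left to 9.
        9 is a leaf — visit 9.
      At 38: go right to 27.
        27 is a leaf — visit 27.
      Visit 38.
    Visit 35.
  Visit 7.
Visit 12.

20, 19, 17, 8, 3, 25, 22, 34, 18, 9, 27, 38, 35, 7, 12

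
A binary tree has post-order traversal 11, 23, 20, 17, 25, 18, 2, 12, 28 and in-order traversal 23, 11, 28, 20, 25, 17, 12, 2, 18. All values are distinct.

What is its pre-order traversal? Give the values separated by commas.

28, 23, 11, 12, 25, 20, 17, 2, 18

The last element of post-order is the root; it splits in-order into left and right subtrees.
Root 28: left subtree has 2 nodes {23, 11}, right has 6 {20, 25, 17, 12, 2, 18}.
  Root 23: left subtree has 0 nodes { }, right has 1 {11}.
  Root 12: left subtree has 3 nodes {20, 25, 17}, right has 2 {2, 18}.
    Root 25: left subtree has 1 node {20}, right has 1 {17}.
    Root 2: left subtree has 0 nodes { }, right has 1 {18}.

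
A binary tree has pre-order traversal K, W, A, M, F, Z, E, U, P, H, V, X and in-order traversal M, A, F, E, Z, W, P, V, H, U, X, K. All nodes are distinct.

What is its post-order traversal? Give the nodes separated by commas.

The first element of pre-order is the root; it splits in-order into left and right subtrees.
Root K: left subtree has 11 nodes {M, A, F, E, Z, W, P, V, H, U, X}, right has 0 { }.
  Root W: left subtree has 5 nodes {M, A, F, E, Z}, right has 5 {P, V, H, U, X}.
    Root A: left subtree has 1 node {M}, right has 3 {F, E, Z}.
      Root F: left subtree has 0 nodes { }, right has 2 {E, Z}.
        Root Z: left subtree has 1 node {E}, right has 0 { }.
    Root U: left subtree has 3 nodes {P, V, H}, right has 1 {X}.
      Root P: left subtree has 0 nodes { }, right has 2 {V, H}.
        Root H: left subtree has 1 node {V}, right has 0 { }.

M, E, Z, F, A, V, H, P, X, U, W, K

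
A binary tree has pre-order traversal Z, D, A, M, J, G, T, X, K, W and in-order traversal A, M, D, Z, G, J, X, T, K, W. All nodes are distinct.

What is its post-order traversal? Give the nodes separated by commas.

The first element of pre-order is the root; it splits in-order into left and right subtrees.
Root Z: left subtree has 3 nodes {A, M, D}, right has 6 {G, J, X, T, K, W}.
  Root D: left subtree has 2 nodes {A, M}, right has 0 { }.
    Root A: left subtree has 0 nodes { }, right has 1 {M}.
  Root J: left subtree has 1 node {G}, right has 4 {X, T, K, W}.
    Root T: left subtree has 1 node {X}, right has 2 {K, W}.
      Root K: left subtree has 0 nodes { }, right has 1 {W}.

M, A, D, G, X, W, K, T, J, Z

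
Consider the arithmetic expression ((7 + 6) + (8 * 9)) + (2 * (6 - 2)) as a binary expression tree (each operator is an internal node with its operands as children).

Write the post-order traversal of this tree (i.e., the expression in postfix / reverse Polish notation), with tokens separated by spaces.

7 6 + 8 9 * + 2 6 2 - * +

Post-order on an expression tree gives postfix notation: for each operator, emit left operand, right operand, then the operator.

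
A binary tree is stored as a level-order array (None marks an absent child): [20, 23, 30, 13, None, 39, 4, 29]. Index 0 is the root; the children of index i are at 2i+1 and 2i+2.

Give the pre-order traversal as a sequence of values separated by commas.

Pre-order visits the node, then its left subtree, then its right subtree.
Visit 20.
At 20: go left to 23.
  Visit 23.
  At 23: go left to 13.
    Visit 13.
    At 13: go left to 29.
      29 is a leaf — visit 29.
    At 13: no right child.
  At 23: no right child.
At 20: go right to 30.
  Visit 30.
  At 30: go left to 39.
    39 is a leaf — visit 39.
  At 30: go right to 4.
    4 is a leaf — visit 4.

20, 23, 13, 29, 30, 39, 4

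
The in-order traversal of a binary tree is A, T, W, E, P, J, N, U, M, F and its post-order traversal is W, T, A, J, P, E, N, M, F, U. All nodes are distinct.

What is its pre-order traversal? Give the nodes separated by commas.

U, N, E, A, T, W, P, J, F, M

The last element of post-order is the root; it splits in-order into left and right subtrees.
Root U: left subtree has 7 nodes {A, T, W, E, P, J, N}, right has 2 {M, F}.
  Root N: left subtree has 6 nodes {A, T, W, E, P, J}, right has 0 { }.
    Root E: left subtree has 3 nodes {A, T, W}, right has 2 {P, J}.
      Root A: left subtree has 0 nodes { }, right has 2 {T, W}.
        Root T: left subtree has 0 nodes { }, right has 1 {W}.
      Root P: left subtree has 0 nodes { }, right has 1 {J}.
  Root F: left subtree has 1 node {M}, right has 0 { }.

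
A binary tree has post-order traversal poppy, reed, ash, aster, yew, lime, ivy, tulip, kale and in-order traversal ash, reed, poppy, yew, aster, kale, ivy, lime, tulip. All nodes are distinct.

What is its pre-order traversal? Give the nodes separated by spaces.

kale yew ash reed poppy aster tulip ivy lime

The last element of post-order is the root; it splits in-order into left and right subtrees.
Root kale: left subtree has 5 nodes {ash, reed, poppy, yew, aster}, right has 3 {ivy, lime, tulip}.
  Root yew: left subtree has 3 nodes {ash, reed, poppy}, right has 1 {aster}.
    Root ash: left subtree has 0 nodes { }, right has 2 {reed, poppy}.
      Root reed: left subtree has 0 nodes { }, right has 1 {poppy}.
  Root tulip: left subtree has 2 nodes {ivy, lime}, right has 0 { }.
    Root ivy: left subtree has 0 nodes { }, right has 1 {lime}.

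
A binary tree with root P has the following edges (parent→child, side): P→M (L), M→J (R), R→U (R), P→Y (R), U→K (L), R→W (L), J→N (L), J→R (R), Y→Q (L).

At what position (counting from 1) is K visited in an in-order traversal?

In-order visits the left subtree, then the node, then the right subtree.
At P: go left to M.
  At M: no left child.
  Visit M.
  At M: go right to J.
    At J: go left to N.
      N is a leaf — visit N.
    Visit J.
    At J: go right to R.
      At R: go left to W.
        W is a leaf — visit W.
      Visit R.
      At R: go right to U.
        At U: go left to K.
          K is a leaf — visit K.
        Visit U.
        At U: no right child.
Visit P.
At P: go right to Y.
  At Y: go left to Q.
    Q is a leaf — visit Q.
  Visit Y.
  At Y: no right child.
Full in-order sequence: M, N, J, W, R, K, U, P, Q, Y.

6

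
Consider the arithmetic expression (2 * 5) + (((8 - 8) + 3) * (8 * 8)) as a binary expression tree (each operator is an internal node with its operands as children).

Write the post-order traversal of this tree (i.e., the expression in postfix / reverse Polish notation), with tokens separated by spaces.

Post-order on an expression tree gives postfix notation: for each operator, emit left operand, right operand, then the operator.

2 5 * 8 8 - 3 + 8 8 * * +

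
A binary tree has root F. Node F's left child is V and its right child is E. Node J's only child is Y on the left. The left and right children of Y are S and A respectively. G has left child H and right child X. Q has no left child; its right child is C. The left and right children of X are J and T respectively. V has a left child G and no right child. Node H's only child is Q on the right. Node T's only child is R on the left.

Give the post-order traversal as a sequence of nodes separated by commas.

C, Q, H, S, A, Y, J, R, T, X, G, V, E, F

Post-order visits the left subtree, then the right subtree, then the node.
At F: go left to V.
  At V: go left to G.
    At G: go left to H.
      At H: no left child.
      At H: go right to Q.
        At Q: no left child.
        At Q: go right to C.
          C is a leaf — visit C.
        Visit Q.
      Visit H.
    At G: go right to X.
      At X: go left to J.
        At J: go left to Y.
          At Y: go left to S.
            S is a leaf — visit S.
          At Y: go right to A.
            A is a leaf — visit A.
          Visit Y.
        At J: no right child.
        Visit J.
      At X: go right to T.
        At T: go left to R.
          R is a leaf — visit R.
        At T: no right child.
        Visit T.
      Visit X.
    Visit G.
  At V: no right child.
  Visit V.
At F: go right to E.
  E is a leaf — visit E.
Visit F.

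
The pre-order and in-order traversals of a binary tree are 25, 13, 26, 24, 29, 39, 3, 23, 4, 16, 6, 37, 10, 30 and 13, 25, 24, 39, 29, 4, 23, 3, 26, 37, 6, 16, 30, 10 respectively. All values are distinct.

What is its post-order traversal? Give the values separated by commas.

The first element of pre-order is the root; it splits in-order into left and right subtrees.
Root 25: left subtree has 1 node {13}, right has 12 {24, 39, 29, 4, 23, 3, 26, 37, 6, 16, 30, 10}.
  Root 26: left subtree has 6 nodes {24, 39, 29, 4, 23, 3}, right has 5 {37, 6, 16, 30, 10}.
    Root 24: left subtree has 0 nodes { }, right has 5 {39, 29, 4, 23, 3}.
      Root 29: left subtree has 1 node {39}, right has 3 {4, 23, 3}.
        Root 3: left subtree has 2 nodes {4, 23}, right has 0 { }.
          Root 23: left subtree has 1 node {4}, right has 0 { }.
    Root 16: left subtree has 2 nodes {37, 6}, right has 2 {30, 10}.
      Root 6: left subtree has 1 node {37}, right has 0 { }.
      Root 10: left subtree has 1 node {30}, right has 0 { }.

13, 39, 4, 23, 3, 29, 24, 37, 6, 30, 10, 16, 26, 25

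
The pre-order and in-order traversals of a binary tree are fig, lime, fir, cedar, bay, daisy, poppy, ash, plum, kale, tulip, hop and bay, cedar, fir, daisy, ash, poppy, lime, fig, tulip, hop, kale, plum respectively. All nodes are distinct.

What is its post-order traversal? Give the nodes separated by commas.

The first element of pre-order is the root; it splits in-order into left and right subtrees.
Root fig: left subtree has 7 nodes {bay, cedar, fir, daisy, ash, poppy, lime}, right has 4 {tulip, hop, kale, plum}.
  Root lime: left subtree has 6 nodes {bay, cedar, fir, daisy, ash, poppy}, right has 0 { }.
    Root fir: left subtree has 2 nodes {bay, cedar}, right has 3 {daisy, ash, poppy}.
      Root cedar: left subtree has 1 node {bay}, right has 0 { }.
      Root daisy: left subtree has 0 nodes { }, right has 2 {ash, poppy}.
        Root poppy: left subtree has 1 node {ash}, right has 0 { }.
  Root plum: left subtree has 3 nodes {tulip, hop, kale}, right has 0 { }.
    Root kale: left subtree has 2 nodes {tulip, hop}, right has 0 { }.
      Root tulip: left subtree has 0 nodes { }, right has 1 {hop}.

bay, cedar, ash, poppy, daisy, fir, lime, hop, tulip, kale, plum, fig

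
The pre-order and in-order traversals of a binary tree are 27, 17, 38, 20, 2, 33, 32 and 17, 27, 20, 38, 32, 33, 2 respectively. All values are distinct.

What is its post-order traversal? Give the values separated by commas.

17, 20, 32, 33, 2, 38, 27

The first element of pre-order is the root; it splits in-order into left and right subtrees.
Root 27: left subtree has 1 node {17}, right has 5 {20, 38, 32, 33, 2}.
  Root 38: left subtree has 1 node {20}, right has 3 {32, 33, 2}.
    Root 2: left subtree has 2 nodes {32, 33}, right has 0 { }.
      Root 33: left subtree has 1 node {32}, right has 0 { }.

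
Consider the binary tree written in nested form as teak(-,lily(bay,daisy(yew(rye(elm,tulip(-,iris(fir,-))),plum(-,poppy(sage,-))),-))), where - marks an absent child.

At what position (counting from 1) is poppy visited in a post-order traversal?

Post-order visits the left subtree, then the right subtree, then the node.
At teak: no left child.
At teak: go right to lily.
  At lily: go left to bay.
    bay is a leaf — visit bay.
  At lily: go right to daisy.
    At daisy: go left to yew.
      At yew: go left to rye.
        At rye: go left to elm.
          elm is a leaf — visit elm.
        At rye: go right to tulip.
          At tulip: no left child.
          At tulip: go right to iris.
            At iris: go left to fir.
              fir is a leaf — visit fir.
            At iris: no right child.
            Visit iris.
          Visit tulip.
        Visit rye.
      At yew: go right to plum.
        At plum: no left child.
        At plum: go right to poppy.
          At poppy: go left to sage.
            sage is a leaf — visit sage.
          At poppy: no right child.
          Visit poppy.
        Visit plum.
      Visit yew.
    At daisy: no right child.
    Visit daisy.
  Visit lily.
Visit teak.
Full post-order sequence: bay, elm, fir, iris, tulip, rye, sage, poppy, plum, yew, daisy, lily, teak.

8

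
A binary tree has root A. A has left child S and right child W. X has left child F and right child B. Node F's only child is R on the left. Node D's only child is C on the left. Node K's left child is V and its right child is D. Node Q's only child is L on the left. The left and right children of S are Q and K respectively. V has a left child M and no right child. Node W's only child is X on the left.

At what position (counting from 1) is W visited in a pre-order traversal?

10

Pre-order visits the node, then its left subtree, then its right subtree.
Visit A.
At A: go left to S.
  Visit S.
  At S: go left to Q.
    Visit Q.
    At Q: go left to L.
      L is a leaf — visit L.
    At Q: no right child.
  At S: go right to K.
    Visit K.
    At K: go left to V.
      Visit V.
      At V: go left to M.
        M is a leaf — visit M.
      At V: no right child.
    At K: go right to D.
      Visit D.
      At D: go left to C.
        C is a leaf — visit C.
      At D: no right child.
At A: go right to W.
  Visit W.
  At W: go left to X.
    Visit X.
    At X: go left to F.
      Visit F.
      At F: go left to R.
        R is a leaf — visit R.
      At F: no right child.
    At X: go right to B.
      B is a leaf — visit B.
  At W: no right child.
Full pre-order sequence: A, S, Q, L, K, V, M, D, C, W, X, F, R, B.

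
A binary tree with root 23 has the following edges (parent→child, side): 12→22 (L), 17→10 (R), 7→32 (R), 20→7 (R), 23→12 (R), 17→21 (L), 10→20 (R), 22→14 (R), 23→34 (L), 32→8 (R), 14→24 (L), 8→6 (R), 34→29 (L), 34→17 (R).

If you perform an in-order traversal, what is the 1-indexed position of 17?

4

In-order visits the left subtree, then the node, then the right subtree.
At 23: go left to 34.
  At 34: go left to 29.
    29 is a leaf — visit 29.
  Visit 34.
  At 34: go right to 17.
    At 17: go left to 21.
      21 is a leaf — visit 21.
    Visit 17.
    At 17: go right to 10.
      At 10: no left child.
      Visit 10.
      At 10: go right to 20.
        At 20: no left child.
        Visit 20.
        At 20: go right to 7.
          At 7: no left child.
          Visit 7.
          At 7: go right to 32.
            At 32: no left child.
            Visit 32.
            At 32: go right to 8.
              At 8: no left child.
              Visit 8.
              At 8: go right to 6.
                6 is a leaf — visit 6.
Visit 23.
At 23: go right to 12.
  At 12: go left to 22.
    At 22: no left child.
    Visit 22.
    At 22: go right to 14.
      At 14: go left to 24.
        24 is a leaf — visit 24.
      Visit 14.
      At 14: no right child.
  Visit 12.
  At 12: no right child.
Full in-order sequence: 29, 34, 21, 17, 10, 20, 7, 32, 8, 6, 23, 22, 24, 14, 12.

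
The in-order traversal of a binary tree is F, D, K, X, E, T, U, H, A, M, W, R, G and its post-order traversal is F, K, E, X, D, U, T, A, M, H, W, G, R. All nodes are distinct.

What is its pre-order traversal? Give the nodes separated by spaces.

The last element of post-order is the root; it splits in-order into left and right subtrees.
Root R: left subtree has 11 nodes {F, D, K, X, E, T, U, H, A, M, W}, right has 1 {G}.
  Root W: left subtree has 10 nodes {F, D, K, X, E, T, U, H, A, M}, right has 0 { }.
    Root H: left subtree has 7 nodes {F, D, K, X, E, T, U}, right has 2 {A, M}.
      Root T: left subtree has 5 nodes {F, D, K, X, E}, right has 1 {U}.
        Root D: left subtree has 1 node {F}, right has 3 {K, X, E}.
          Root X: left subtree has 1 node {K}, right has 1 {E}.
      Root M: left subtree has 1 node {A}, right has 0 { }.

R W H T D F X K E U M A G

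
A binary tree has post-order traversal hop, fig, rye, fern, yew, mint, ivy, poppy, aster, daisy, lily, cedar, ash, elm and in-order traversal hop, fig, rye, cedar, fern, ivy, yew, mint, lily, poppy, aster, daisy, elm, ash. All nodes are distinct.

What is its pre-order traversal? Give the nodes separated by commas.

elm, cedar, rye, fig, hop, lily, ivy, fern, mint, yew, daisy, aster, poppy, ash

The last element of post-order is the root; it splits in-order into left and right subtrees.
Root elm: left subtree has 12 nodes {hop, fig, rye, cedar, fern, ivy, yew, mint, lily, poppy, aster, daisy}, right has 1 {ash}.
  Root cedar: left subtree has 3 nodes {hop, fig, rye}, right has 8 {fern, ivy, yew, mint, lily, poppy, aster, daisy}.
    Root rye: left subtree has 2 nodes {hop, fig}, right has 0 { }.
      Root fig: left subtree has 1 node {hop}, right has 0 { }.
    Root lily: left subtree has 4 nodes {fern, ivy, yew, mint}, right has 3 {poppy, aster, daisy}.
      Root ivy: left subtree has 1 node {fern}, right has 2 {yew, mint}.
        Root mint: left subtree has 1 node {yew}, right has 0 { }.
      Root daisy: left subtree has 2 nodes {poppy, aster}, right has 0 { }.
        Root aster: left subtree has 1 node {poppy}, right has 0 { }.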